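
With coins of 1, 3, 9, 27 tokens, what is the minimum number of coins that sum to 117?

117 − 4×27→9 − 1×9→0
Total coins = 4 + 1 = 5

5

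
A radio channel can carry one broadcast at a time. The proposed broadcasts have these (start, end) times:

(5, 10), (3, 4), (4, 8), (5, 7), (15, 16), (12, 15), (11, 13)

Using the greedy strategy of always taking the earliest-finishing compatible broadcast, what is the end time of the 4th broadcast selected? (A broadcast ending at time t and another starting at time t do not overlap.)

16

Sort by end time and greedily take each interval whose start is ≥ the last chosen end.
Sorted by end: (3,4)  (5,7)  (4,8)  (5,10)  (11,13)  (12,15)  (15,16)
take (3,4); take (5,7); skip (4,8); take (11,13); take (15,16).
Selected: (3,4) (5,7) (11,13) (15,16)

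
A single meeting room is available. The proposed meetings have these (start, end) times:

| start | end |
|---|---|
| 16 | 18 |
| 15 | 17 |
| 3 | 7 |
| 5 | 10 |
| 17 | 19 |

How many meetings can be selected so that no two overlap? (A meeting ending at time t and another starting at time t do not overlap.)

3

Sort by end time and greedily take each interval whose start is ≥ the last chosen end.
By end time: (3,7), (5,10), (15,17), (16,18), (17,19).
Pick (3,7); next start ≥ 7 → (15,17); next start ≥ 17 → (17,19).
Selected 3 meetings.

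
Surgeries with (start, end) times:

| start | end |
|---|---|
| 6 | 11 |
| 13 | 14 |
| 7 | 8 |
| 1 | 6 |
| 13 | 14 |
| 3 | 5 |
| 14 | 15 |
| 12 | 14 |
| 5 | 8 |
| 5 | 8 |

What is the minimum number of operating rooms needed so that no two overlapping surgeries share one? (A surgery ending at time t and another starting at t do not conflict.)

Count concurrent intervals with a sweep; the peak is the room count.
starts: [1, 3, 5, 5, 6, 7, 12, 13, 13, 14]
ends:   [5, 6, 8, 8, 8, 11, 14, 14, 14, 15]
s1→1 s3→2 e5→1 s5→2 s5→3 e6→2 s6→3 s7→4  — peak 4.

4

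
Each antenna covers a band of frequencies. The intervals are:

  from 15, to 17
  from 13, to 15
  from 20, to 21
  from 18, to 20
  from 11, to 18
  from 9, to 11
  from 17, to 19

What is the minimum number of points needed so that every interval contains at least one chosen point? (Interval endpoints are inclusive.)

By right end: [9,11]  [13,15]  [15,17]  [11,18]  [17,19]  [18,20]  [20,21]
[9,11] uncovered → point at 11; [13,15] uncovered → point at 15; [17,19] uncovered → point at 19; [20,21] uncovered → point at 21.
Points: 11, 15, 19, 21 (4 total).

4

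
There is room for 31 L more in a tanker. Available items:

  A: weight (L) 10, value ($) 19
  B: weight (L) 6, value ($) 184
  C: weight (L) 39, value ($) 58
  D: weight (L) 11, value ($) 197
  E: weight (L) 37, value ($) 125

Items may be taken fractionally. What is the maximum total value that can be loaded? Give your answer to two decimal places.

428.30

Ratios (sorted): B 30.67, D 17.91, E 3.38, A 1.90, C 1.49
take B (6 @ 184); take D (11 @ 197); take 14/37 of E → 47.30. Capacity used 31/31.
Total value = 428.30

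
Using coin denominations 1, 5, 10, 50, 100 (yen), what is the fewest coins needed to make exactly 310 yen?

Use the largest denomination that fits, subtract, and repeat.
310 − 3×100→10 − 1×10→0
Total coins = 3 + 1 = 4

4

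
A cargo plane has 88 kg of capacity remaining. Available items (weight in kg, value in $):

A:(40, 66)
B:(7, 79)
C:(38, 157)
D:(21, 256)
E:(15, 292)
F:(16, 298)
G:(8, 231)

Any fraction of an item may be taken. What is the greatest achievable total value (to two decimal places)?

Greedy by value/weight ratio, highest first.
Order: G (231/8=28.88) > E (292/15=19.47) > F (298/16=18.62) > D (256/21=12.19) > B (79/7=11.29) > C (157/38=4.13) > A (66/40=1.65)
Fill: take G (8 @ 231) → take E (15 @ 292) → take F (16 @ 298) → take D (21 @ 256) → take B (7 @ 79) → take 21/38 of C → 86.76; 88/88 used.
Total value = 1242.76

1242.76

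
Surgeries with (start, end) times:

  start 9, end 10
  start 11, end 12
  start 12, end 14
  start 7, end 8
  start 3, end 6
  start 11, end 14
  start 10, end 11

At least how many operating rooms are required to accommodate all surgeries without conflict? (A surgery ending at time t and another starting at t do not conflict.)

2

Count concurrent intervals with a sweep; the peak is the room count.
starts: [3, 7, 9, 10, 11, 11, 12]
ends:   [6, 8, 10, 11, 12, 14, 14]
s3→1 e6→0 s7→1 e8→0 s9→1 e10→0 s10→1 e11→0 s11→1 s11→2  — peak 2.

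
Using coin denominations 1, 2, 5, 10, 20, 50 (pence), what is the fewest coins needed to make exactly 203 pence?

6

203 = 4×50 + 1×2 + 1×1
Total coins = 4 + 1 + 1 = 6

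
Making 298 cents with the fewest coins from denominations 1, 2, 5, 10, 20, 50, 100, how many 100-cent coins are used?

2

Use the largest denomination that fits, subtract, and repeat.
298 = 2×100 + 1×50 + 2×20 + 1×5 + 1×2 + 1×1
Count of 100: 2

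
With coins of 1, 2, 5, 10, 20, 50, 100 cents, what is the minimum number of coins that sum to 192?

Greedy: take as many of the largest coin as possible, then repeat with the remainder.
192 − 1×100→92 − 1×50→42 − 2×20→2 − 1×2→0
Total coins = 1 + 1 + 2 + 1 = 5

5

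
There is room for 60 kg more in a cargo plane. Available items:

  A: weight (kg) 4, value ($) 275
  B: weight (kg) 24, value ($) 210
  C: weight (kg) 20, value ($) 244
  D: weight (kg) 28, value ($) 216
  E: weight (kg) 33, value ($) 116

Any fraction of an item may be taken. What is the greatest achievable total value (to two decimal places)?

Sort by value per unit weight and fill in that order.
Ratios (sorted): A 68.75, C 12.20, B 8.75, D 7.71, E 3.52
take A (4 @ 275); take C (20 @ 244); take B (24 @ 210); take 12/28 of D → 92.57. Capacity used 60/60.
Total value = 821.57

821.57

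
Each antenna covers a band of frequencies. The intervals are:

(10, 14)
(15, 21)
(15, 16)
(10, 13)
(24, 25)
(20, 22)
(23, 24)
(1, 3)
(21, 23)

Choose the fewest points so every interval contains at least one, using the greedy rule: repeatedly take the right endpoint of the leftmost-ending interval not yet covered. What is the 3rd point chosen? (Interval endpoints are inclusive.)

Sort by right endpoint; whenever an interval is uncovered, place a point at its right end.
By right end: [1,3]  [10,13]  [10,14]  [15,16]  [15,21]  [20,22]  [21,23]  [23,24]  [24,25]
[1,3] uncovered → point at 3; [10,13] uncovered → point at 13; [15,16] uncovered → point at 16; [20,22] uncovered → point at 22; [23,24] uncovered → point at 24.
Points: 3, 13, 16, 22, 24 (5 total).

16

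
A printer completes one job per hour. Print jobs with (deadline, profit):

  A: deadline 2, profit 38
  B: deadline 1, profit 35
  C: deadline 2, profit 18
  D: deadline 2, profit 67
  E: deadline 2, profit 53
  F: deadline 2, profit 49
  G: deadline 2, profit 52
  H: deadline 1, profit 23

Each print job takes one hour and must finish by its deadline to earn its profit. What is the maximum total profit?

Profit order: D=67 E=53 G=52 F=49 A=38 B=35 H=23 C=18
Assign: D→slot 2, E→slot 1, G skipped, F skipped, A skipped, B skipped, H skipped, C skipped.
Slots: [1:E] [2:D]
Profit = 53 + 67 = 120

120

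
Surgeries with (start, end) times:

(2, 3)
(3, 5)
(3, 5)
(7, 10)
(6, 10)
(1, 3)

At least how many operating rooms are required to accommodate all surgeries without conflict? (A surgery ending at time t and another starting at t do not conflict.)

starts: [1, 2, 3, 3, 6, 7]
ends:   [3, 3, 5, 5, 10, 10]
s1→1 s2→2  — peak 2.

2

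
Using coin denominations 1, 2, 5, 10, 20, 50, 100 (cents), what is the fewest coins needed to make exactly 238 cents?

Use the largest denomination that fits, subtract, and repeat.
238 − 2×100→38 − 1×20→18 − 1×10→8 − 1×5→3 − 1×2→1 − 1×1→0
Total coins = 2 + 1 + 1 + 1 + 1 + 1 = 7

7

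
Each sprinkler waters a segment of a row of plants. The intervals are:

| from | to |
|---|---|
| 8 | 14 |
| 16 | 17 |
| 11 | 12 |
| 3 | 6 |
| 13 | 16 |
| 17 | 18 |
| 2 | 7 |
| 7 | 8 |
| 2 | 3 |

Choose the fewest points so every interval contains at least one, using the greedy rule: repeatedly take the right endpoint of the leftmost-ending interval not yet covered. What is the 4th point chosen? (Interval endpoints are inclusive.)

By right end: [2,3]  [3,6]  [2,7]  [7,8]  [11,12]  [8,14]  [13,16]  [16,17]  [17,18]
[2,3] uncovered → point at 3; [7,8] uncovered → point at 8; [11,12] uncovered → point at 12; [13,16] uncovered → point at 16; [17,18] uncovered → point at 18.
Points: 3, 8, 12, 16, 18 (5 total).

16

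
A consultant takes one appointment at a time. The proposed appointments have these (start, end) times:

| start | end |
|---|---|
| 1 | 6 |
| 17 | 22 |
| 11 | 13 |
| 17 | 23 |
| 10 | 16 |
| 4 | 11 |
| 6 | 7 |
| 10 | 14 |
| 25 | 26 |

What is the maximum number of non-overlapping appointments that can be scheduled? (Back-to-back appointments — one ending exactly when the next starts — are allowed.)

5

By end time: (1,6), (6,7), (4,11), (11,13), (10,14), (10,16), (17,22), (17,23), (25,26).
Pick (1,6); next start ≥ 6 → (6,7); next start ≥ 7 → (11,13); next start ≥ 13 → (17,22); next start ≥ 22 → (25,26).
Selected 5 appointments.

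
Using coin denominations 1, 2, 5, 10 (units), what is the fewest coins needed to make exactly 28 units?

Use the largest denomination that fits, subtract, and repeat.
28 = 2×10 + 1×5 + 1×2 + 1×1
Total coins = 2 + 1 + 1 + 1 = 5

5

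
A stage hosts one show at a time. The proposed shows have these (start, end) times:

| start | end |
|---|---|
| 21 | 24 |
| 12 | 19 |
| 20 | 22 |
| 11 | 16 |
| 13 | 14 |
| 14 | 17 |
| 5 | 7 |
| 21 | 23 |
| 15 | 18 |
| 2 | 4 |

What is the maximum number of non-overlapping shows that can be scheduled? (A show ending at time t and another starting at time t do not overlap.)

5

Sort by end time and greedily take each interval whose start is ≥ the last chosen end.
Sorted by end: (2,4)  (5,7)  (13,14)  (11,16)  (14,17)  (15,18)  (12,19)  (20,22)  (21,23)  (21,24)
take (2,4); take (5,7); take (13,14); take (14,17); skip (15,18); take (20,22).
Selected 5 shows.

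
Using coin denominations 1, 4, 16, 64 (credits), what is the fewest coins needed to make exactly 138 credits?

Use the largest denomination that fits, subtract, and repeat.
138 = 2×64 + 2×4 + 2×1
Total coins = 2 + 2 + 2 = 6

6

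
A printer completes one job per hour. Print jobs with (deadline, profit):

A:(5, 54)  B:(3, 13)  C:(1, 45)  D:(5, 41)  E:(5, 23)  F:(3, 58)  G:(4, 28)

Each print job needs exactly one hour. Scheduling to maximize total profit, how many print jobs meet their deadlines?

5

Take jobs in profit order; each goes to the latest open slot no later than its deadline.
Profit order: F=58 A=54 C=45 D=41 G=28 E=23 B=13
Assign: F→slot 3, A→slot 5, C→slot 1, D→slot 4, G→slot 2, E skipped, B skipped.
Slots: [1:C] [2:G] [3:F] [4:D] [5:A]
5 of 7 scheduled.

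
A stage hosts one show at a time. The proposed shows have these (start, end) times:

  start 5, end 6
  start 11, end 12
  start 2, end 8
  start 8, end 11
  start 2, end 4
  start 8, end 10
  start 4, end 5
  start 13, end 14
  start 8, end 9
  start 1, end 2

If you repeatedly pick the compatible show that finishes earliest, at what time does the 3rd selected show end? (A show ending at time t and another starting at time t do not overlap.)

5

Sorted by end: (1,2)  (2,4)  (4,5)  (5,6)  (2,8)  (8,9)  (8,10)  (8,11)  (11,12)  (13,14)
take (1,2); take (2,4); take (4,5); take (5,6); take (8,9); skip (8,10); take (11,12); take (13,14).
Selected: (1,2) (2,4) (4,5) (5,6) (8,9) (11,12) (13,14)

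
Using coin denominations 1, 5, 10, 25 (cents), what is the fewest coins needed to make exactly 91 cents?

6

Greedy: take as many of the largest coin as possible, then repeat with the remainder.
91 = 3×25 + 1×10 + 1×5 + 1×1
Total coins = 3 + 1 + 1 + 1 = 6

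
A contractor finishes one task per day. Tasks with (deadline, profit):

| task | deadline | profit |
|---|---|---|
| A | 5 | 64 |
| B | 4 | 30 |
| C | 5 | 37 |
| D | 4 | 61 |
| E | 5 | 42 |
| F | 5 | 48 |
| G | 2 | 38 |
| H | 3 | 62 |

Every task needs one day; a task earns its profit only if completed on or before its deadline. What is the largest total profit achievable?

277

Sort by profit descending; place each in the latest free slot ≤ its deadline.
By profit: A(d5,64), H(d3,62), D(d4,61), F(d5,48), E(d5,42), G(d2,38), C(d5,37), B(d4,30)
A→slot 5; H→slot 3; D→slot 4; F→slot 2; E→slot 1; G skipped; C skipped; B skipped.
Profit = 42 + 48 + 62 + 61 + 64 = 277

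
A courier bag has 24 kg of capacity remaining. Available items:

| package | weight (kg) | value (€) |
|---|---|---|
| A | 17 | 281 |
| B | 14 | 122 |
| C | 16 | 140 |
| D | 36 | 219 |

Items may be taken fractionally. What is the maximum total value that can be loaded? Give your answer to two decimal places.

342.25

Greedy by value/weight ratio, highest first.
Order: A (281/17=16.53) > C (140/16=8.75) > B (122/14=8.71) > D (219/36=6.08)
Fill: take A (17 @ 281) → take 7/16 of C → 61.25; 24/24 used.
Total value = 342.25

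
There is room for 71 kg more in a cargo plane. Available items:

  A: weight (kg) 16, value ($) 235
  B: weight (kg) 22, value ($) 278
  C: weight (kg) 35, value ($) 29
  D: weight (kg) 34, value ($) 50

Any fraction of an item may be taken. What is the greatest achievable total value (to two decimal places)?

561.53

Order: A (235/16=14.69) > B (278/22=12.64) > D (50/34=1.47) > C (29/35=0.83)
Fill: take A (16 @ 235) → take B (22 @ 278) → take 33/34 of D → 48.53; 71/71 used.
Total value = 561.53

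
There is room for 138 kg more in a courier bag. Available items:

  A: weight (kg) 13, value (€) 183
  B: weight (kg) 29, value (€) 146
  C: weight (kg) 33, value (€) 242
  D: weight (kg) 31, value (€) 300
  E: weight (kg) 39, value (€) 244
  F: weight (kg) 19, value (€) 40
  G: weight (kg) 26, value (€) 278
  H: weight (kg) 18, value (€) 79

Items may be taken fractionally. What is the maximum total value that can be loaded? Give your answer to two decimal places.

1221.97

Ratios (sorted): A 14.08, G 10.69, D 9.68, C 7.33, E 6.26, B 5.03, H 4.39, F 2.11
take A (13 @ 183); take G (26 @ 278); take D (31 @ 300); take C (33 @ 242); take 35/39 of E → 218.97. Capacity used 138/138.
Total value = 1221.97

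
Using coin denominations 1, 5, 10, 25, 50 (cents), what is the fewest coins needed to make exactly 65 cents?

3

Greedy: take as many of the largest coin as possible, then repeat with the remainder.
65 − 1×50→15 − 1×10→5 − 1×5→0
Total coins = 1 + 1 + 1 = 3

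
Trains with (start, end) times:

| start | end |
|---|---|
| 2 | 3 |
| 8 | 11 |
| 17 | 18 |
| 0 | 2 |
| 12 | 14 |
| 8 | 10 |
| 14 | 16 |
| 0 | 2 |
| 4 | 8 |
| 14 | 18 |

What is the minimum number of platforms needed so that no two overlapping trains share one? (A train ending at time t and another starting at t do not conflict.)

2

Count concurrent intervals with a sweep; the peak is the room count.
starts: [0, 0, 2, 4, 8, 8, 12, 14, 14, 17]
ends:   [2, 2, 3, 8, 10, 11, 14, 16, 18, 18]
s0→1 s0→2  — peak 2.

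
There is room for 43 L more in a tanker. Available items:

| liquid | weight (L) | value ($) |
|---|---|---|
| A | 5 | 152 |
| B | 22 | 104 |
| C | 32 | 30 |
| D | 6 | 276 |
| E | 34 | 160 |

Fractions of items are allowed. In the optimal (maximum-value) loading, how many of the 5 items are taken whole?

Sort by value per unit weight and fill in that order.
Ratios (sorted): D 46.00, A 30.40, B 4.73, E 4.71, C 0.94
take D (6 @ 276); take A (5 @ 152); take B (22 @ 104); take 10/34 of E → 47.06. Capacity used 43/43.
3 item(s) taken whole; one partial (take 10/34 of E).

3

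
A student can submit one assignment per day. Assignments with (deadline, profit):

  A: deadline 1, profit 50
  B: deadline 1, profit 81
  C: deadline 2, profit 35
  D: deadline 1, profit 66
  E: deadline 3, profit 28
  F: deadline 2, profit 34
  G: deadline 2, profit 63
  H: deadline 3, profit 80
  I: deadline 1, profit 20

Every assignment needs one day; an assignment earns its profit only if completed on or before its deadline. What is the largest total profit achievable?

224

By profit: B(d1,81), H(d3,80), D(d1,66), G(d2,63), A(d1,50), C(d2,35), F(d2,34), E(d3,28), I(d1,20)
B→slot 1; H→slot 3; D skipped; G→slot 2; A skipped; C skipped; F skipped; E skipped; I skipped.
Profit = 81 + 63 + 80 = 224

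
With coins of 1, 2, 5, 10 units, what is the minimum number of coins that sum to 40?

4

40 − 4×10→0
Total coins = 4 = 4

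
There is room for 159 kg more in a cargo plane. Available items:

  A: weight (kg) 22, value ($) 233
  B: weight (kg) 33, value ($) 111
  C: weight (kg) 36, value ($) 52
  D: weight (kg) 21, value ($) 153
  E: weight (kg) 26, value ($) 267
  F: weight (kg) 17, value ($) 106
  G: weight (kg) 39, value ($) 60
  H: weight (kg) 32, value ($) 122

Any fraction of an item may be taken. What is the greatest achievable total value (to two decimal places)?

Greedy by value/weight ratio, highest first.
Order: A (233/22=10.59) > E (267/26=10.27) > D (153/21=7.29) > F (106/17=6.24) > H (122/32=3.81) > B (111/33=3.36) > G (60/39=1.54) > C (52/36=1.44)
Fill: take A (22 @ 233) → take E (26 @ 267) → take D (21 @ 153) → take F (17 @ 106) → take H (32 @ 122) → take B (33 @ 111) → take 8/39 of G → 12.31; 159/159 used.
Total value = 1004.31

1004.31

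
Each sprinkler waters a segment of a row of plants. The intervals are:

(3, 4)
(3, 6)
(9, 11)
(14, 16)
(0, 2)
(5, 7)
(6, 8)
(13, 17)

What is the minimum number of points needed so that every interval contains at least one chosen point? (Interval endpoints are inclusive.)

5

Sort by right endpoint; whenever an interval is uncovered, place a point at its right end.
By right end: [0,2]  [3,4]  [3,6]  [5,7]  [6,8]  [9,11]  [14,16]  [13,17]
[0,2] uncovered → point at 2; [3,4] uncovered → point at 4; [5,7] uncovered → point at 7; [9,11] uncovered → point at 11; [14,16] uncovered → point at 16.
Points: 2, 4, 7, 11, 16 (5 total).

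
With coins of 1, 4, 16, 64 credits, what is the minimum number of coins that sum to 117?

6

117 = 1×64 + 3×16 + 1×4 + 1×1
Total coins = 1 + 3 + 1 + 1 = 6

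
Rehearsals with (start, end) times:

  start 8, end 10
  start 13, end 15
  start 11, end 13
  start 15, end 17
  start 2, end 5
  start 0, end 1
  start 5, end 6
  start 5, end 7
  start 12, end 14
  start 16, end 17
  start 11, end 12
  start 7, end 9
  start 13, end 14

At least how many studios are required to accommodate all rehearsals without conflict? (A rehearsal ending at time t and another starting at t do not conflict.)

3

Count concurrent intervals with a sweep; the peak is the room count.
starts: [0, 2, 5, 5, 7, 8, 11, 11, 12, 13, 13, 15, 16]
ends:   [1, 5, 6, 7, 9, 10, 12, 13, 14, 14, 15, 17, 17]
s0→1 e1→0 s2→1 e5→0 s5→1 s5→2 e6→1 e7→0 s7→1 s8→2 e9→1 e10→0 s11→1 s11→2 e12→1 s12→2 e13→1 s13→2 s13→3  — peak 3.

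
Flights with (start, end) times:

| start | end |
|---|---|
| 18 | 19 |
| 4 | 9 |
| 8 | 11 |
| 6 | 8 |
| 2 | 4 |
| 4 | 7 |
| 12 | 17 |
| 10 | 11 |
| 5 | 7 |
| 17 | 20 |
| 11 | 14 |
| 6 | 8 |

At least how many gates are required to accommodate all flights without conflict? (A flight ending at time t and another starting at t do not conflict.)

starts: [2, 4, 4, 5, 6, 6, 8, 10, 11, 12, 17, 18]
ends:   [4, 7, 7, 8, 8, 9, 11, 11, 14, 17, 19, 20]
s2→1 e4→0 s4→1 s4→2 s5→3 s6→4 s6→5  — peak 5.

5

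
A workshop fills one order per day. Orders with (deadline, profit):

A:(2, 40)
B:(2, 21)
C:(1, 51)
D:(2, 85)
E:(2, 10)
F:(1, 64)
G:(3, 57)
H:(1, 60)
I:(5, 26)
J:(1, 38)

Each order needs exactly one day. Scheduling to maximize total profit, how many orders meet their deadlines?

By profit: D(d2,85), F(d1,64), H(d1,60), G(d3,57), C(d1,51), A(d2,40), J(d1,38), I(d5,26), B(d2,21), E(d2,10)
D→slot 2; F→slot 1; H skipped; G→slot 3; C skipped; A skipped; J skipped; I→slot 5; B skipped; E skipped.
4 of 10 scheduled.

4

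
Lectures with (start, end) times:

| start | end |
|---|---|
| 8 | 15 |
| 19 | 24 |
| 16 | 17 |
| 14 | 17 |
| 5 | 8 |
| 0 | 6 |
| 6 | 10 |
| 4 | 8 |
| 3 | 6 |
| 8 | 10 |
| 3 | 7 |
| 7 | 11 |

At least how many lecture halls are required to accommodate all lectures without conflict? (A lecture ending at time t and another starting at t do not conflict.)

5

Count concurrent intervals with a sweep; the peak is the room count.
Events (time:±→running): 0:+→1 3:+→2 3:+→3 4:+→4 5:+→5 … peak 5.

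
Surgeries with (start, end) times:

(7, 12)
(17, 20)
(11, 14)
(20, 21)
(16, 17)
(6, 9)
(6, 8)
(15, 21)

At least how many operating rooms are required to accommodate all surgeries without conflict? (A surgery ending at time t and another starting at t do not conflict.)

Count concurrent intervals with a sweep; the peak is the room count.
Events (time:±→running): 6:+→1 6:+→2 7:+→3 … peak 3.

3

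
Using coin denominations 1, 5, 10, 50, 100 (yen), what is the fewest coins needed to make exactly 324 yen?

9

324 − 3×100→24 − 2×10→4 − 4×1→0
Total coins = 3 + 2 + 4 = 9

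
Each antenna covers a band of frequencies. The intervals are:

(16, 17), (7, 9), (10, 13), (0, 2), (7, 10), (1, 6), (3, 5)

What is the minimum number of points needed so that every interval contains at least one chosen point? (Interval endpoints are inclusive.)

Process intervals by earliest right end; each time one isn't hit yet, stab at its right endpoint.
Sorted: [0,2] [3,5] [1,6] [7,9] [7,10] [10,13] [16,17]
{[0,2]} hit by 2; {[3,5],[1,6]} hit by 5; {[7,9],[7,10]} hit by 9; {[10,13]} hit by 13; {[16,17]} hit by 17.
Points: 2, 5, 9, 13, 17 (5 total).

5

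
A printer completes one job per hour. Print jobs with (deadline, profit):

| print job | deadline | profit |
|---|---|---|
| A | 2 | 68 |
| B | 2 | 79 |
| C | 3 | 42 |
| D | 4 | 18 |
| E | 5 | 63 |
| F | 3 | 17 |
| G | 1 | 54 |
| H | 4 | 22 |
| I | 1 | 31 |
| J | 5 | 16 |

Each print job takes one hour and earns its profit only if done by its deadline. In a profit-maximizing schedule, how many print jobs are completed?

Profit order: B=79 A=68 E=63 G=54 C=42 I=31 H=22 D=18 F=17 J=16
Assign: B→slot 2, A→slot 1, E→slot 5, G skipped, C→slot 3, I skipped, H→slot 4, D skipped, F skipped, J skipped.
Slots: [1:A] [2:B] [3:C] [4:H] [5:E]
5 of 10 scheduled.

5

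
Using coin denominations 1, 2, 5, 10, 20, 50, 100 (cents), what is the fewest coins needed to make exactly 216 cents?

Use the largest denomination that fits, subtract, and repeat.
216 = 2×100 + 1×10 + 1×5 + 1×1
Total coins = 2 + 1 + 1 + 1 = 5

5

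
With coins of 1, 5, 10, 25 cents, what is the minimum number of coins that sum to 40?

40 = 1×25 + 1×10 + 1×5
Total coins = 1 + 1 + 1 = 3

3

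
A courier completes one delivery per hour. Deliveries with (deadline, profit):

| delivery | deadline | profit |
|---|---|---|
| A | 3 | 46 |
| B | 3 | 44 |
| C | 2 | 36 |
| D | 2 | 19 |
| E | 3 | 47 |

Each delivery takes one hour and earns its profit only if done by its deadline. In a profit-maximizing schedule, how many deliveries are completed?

3

Take jobs in profit order; each goes to the latest open slot no later than its deadline.
By profit: E(d3,47), A(d3,46), B(d3,44), C(d2,36), D(d2,19)
E→slot 3; A→slot 2; B→slot 1; C skipped; D skipped.
3 of 5 scheduled.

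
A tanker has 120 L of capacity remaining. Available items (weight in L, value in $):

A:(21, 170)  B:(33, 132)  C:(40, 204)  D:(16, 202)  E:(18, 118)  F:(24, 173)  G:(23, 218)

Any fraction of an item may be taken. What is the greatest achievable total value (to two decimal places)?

972.80

Ratios (sorted): D 12.62, G 9.48, A 8.10, F 7.21, E 6.56, C 5.10, B 4.00
take D (16 @ 202); take G (23 @ 218); take A (21 @ 170); take F (24 @ 173); take E (18 @ 118); take 18/40 of C → 91.80. Capacity used 120/120.
Total value = 972.80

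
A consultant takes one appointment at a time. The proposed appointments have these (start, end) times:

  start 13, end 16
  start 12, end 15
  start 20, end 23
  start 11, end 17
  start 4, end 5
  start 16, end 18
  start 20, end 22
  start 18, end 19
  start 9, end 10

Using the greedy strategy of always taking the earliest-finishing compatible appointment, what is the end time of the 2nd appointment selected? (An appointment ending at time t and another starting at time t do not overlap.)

10

Order by finish time; keep every interval that doesn't clash with the previous kept one.
Sorted by end: (4,5)  (9,10)  (12,15)  (13,16)  (11,17)  (16,18)  (18,19)  (20,22)  (20,23)
take (4,5); take (9,10); take (12,15); skip (13,16); skip (11,17); take (16,18); take (18,19); take (20,22).
Selected: (4,5) (9,10) (12,15) (16,18) (18,19) (20,22)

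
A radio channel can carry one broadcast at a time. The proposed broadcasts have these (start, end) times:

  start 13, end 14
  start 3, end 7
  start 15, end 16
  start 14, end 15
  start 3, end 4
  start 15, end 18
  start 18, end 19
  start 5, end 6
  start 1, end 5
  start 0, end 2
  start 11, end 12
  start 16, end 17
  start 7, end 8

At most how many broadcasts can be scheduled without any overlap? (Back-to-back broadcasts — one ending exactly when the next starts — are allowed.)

10

Order by finish time; keep every interval that doesn't clash with the previous kept one.
Sorted by end: (0,2)  (3,4)  (1,5)  (5,6)  (3,7)  (7,8)  (11,12)  (13,14)  (14,15)  (15,16)  (16,17)  (15,18)  (18,19)
take (0,2); take (3,4); take (5,6); skip (3,7); take (7,8); take (11,12); take (13,14); take (14,15); take (15,16); take (16,17); take (18,19).
Selected 10 broadcasts.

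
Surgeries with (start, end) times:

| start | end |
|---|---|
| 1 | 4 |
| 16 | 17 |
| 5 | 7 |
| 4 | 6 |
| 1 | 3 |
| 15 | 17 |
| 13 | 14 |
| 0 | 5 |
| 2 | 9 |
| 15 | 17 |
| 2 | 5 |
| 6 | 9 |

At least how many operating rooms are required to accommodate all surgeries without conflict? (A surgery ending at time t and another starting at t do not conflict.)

5

Count concurrent intervals with a sweep; the peak is the room count.
Events (time:±→running): 0:+→1 1:+→2 1:+→3 2:+→4 2:+→5 … peak 5.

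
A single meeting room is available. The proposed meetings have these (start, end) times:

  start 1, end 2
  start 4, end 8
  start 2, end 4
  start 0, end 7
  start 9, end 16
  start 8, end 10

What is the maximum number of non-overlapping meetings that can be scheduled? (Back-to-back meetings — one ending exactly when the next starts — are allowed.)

Sort by end time and greedily take each interval whose start is ≥ the last chosen end.
By end time: (1,2), (2,4), (0,7), (4,8), (8,10), (9,16).
Pick (1,2); next start ≥ 2 → (2,4); next start ≥ 4 → (4,8); next start ≥ 8 → (8,10).
Selected 4 meetings.

4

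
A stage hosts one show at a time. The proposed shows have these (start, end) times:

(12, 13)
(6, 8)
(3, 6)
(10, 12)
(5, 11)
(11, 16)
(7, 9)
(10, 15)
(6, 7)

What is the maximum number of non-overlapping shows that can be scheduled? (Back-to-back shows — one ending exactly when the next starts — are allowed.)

5

Greedy by earliest finish: after sorting by end time, pick each interval compatible with the last pick.
By end time: (3,6), (6,7), (6,8), (7,9), (5,11), (10,12), (12,13), (10,15), (11,16).
Pick (3,6); next start ≥ 6 → (6,7); next start ≥ 7 → (7,9); next start ≥ 9 → (10,12); next start ≥ 12 → (12,13).
Selected 5 shows.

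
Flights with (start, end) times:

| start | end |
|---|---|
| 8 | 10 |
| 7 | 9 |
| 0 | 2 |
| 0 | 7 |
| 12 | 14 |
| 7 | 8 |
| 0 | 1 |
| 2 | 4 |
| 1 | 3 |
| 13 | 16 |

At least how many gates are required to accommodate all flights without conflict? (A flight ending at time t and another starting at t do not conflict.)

The answer is the maximum number of intervals overlapping at any instant.
Events (time:±→running): 0:+→1 0:+→2 0:+→3 … peak 3.

3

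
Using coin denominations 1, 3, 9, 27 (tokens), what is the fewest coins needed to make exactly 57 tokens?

3

57 − 2×27→3 − 1×3→0
Total coins = 2 + 1 = 3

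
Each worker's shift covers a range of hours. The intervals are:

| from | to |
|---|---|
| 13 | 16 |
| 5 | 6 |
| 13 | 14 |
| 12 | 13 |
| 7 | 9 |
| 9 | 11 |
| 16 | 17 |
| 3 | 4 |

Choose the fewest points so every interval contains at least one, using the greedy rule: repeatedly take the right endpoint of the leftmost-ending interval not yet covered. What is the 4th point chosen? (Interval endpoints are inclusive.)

13

Process intervals by earliest right end; each time one isn't hit yet, stab at its right endpoint.
Sorted: [3,4] [5,6] [7,9] [9,11] [12,13] [13,14] [13,16] [16,17]
{[3,4]} hit by 4; {[5,6]} hit by 6; {[7,9],[9,11]} hit by 9; {[12,13],[13,14],[13,16]} hit by 13; {[16,17]} hit by 17.
Points: 4, 6, 9, 13, 17 (5 total).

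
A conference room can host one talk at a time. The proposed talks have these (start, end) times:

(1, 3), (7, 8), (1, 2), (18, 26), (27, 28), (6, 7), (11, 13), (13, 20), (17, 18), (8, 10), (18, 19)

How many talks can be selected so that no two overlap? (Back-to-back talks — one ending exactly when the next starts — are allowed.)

Sorted by end: (1,2)  (1,3)  (6,7)  (7,8)  (8,10)  (11,13)  (17,18)  (18,19)  (13,20)  (18,26)  (27,28)
take (1,2); take (6,7); take (7,8); take (8,10); take (11,13); take (17,18); take (18,19); skip (18,26); take (27,28).
Selected 8 talks.

8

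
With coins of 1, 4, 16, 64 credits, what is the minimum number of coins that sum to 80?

Greedy: take as many of the largest coin as possible, then repeat with the remainder.
80 = 1×64 + 1×16
Total coins = 1 + 1 = 2

2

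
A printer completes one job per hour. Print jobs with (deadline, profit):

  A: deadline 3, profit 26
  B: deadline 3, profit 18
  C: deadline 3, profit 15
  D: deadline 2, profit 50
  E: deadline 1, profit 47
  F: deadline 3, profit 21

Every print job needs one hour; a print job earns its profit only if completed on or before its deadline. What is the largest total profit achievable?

123

Take jobs in profit order; each goes to the latest open slot no later than its deadline.
By profit: D(d2,50), E(d1,47), A(d3,26), F(d3,21), B(d3,18), C(d3,15)
D→slot 2; E→slot 1; A→slot 3; F skipped; B skipped; C skipped.
Profit = 47 + 50 + 26 = 123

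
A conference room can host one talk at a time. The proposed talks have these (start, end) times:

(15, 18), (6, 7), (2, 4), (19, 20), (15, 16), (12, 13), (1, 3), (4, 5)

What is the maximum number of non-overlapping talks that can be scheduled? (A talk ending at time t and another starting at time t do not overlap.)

Sort by end time and greedily take each interval whose start is ≥ the last chosen end.
Sorted by end: (1,3)  (2,4)  (4,5)  (6,7)  (12,13)  (15,16)  (15,18)  (19,20)
take (1,3); skip (2,4); take (4,5); take (6,7); take (12,13); take (15,16); take (19,20).
Selected 6 talks.

6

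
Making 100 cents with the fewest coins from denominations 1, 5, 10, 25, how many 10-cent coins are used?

0

Use the largest denomination that fits, subtract, and repeat.
100 − 4×25→0
Count of 10: 0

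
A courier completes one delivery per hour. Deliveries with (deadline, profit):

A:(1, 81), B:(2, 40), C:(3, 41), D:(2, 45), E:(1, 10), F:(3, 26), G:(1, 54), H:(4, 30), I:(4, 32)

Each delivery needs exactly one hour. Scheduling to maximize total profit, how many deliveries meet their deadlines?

4

Sort by profit descending; place each in the latest free slot ≤ its deadline.
Profit order: A=81 G=54 D=45 C=41 B=40 I=32 H=30 F=26 E=10
Assign: A→slot 1, G skipped, D→slot 2, C→slot 3, B skipped, I→slot 4, H skipped, F skipped, E skipped.
Slots: [1:A] [2:D] [3:C] [4:I]
4 of 9 scheduled.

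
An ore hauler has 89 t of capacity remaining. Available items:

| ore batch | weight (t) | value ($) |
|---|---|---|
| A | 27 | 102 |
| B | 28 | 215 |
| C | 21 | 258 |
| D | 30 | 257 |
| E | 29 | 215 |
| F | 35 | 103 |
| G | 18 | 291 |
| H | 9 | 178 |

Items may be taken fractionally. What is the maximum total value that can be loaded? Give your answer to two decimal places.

1068.46

Order: H (178/9=19.78) > G (291/18=16.17) > C (258/21=12.29) > D (257/30=8.57) > B (215/28=7.68) > E (215/29=7.41) > A (102/27=3.78) > F (103/35=2.94)
Fill: take H (9 @ 178) → take G (18 @ 291) → take C (21 @ 258) → take D (30 @ 257) → take 11/28 of B → 84.46; 89/89 used.
Total value = 1068.46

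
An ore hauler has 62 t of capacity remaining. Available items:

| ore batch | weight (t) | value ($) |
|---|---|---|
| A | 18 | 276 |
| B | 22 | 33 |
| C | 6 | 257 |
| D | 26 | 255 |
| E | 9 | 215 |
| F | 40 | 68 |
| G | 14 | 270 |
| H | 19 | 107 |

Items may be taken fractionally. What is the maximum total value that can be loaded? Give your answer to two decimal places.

1165.12

Order: C (257/6=42.83) > E (215/9=23.89) > G (270/14=19.29) > A (276/18=15.33) > D (255/26=9.81) > H (107/19=5.63) > F (68/40=1.70) > B (33/22=1.50)
Fill: take C (6 @ 257) → take E (9 @ 215) → take G (14 @ 270) → take A (18 @ 276) → take 15/26 of D → 147.12; 62/62 used.
Total value = 1165.12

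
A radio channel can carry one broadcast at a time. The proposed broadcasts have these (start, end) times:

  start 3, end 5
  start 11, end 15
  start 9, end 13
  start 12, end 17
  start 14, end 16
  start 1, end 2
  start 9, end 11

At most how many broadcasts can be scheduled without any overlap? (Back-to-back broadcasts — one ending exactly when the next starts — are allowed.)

4

By end time: (1,2), (3,5), (9,11), (9,13), (11,15), (14,16), (12,17).
Pick (1,2); next start ≥ 2 → (3,5); next start ≥ 5 → (9,11); next start ≥ 11 → (11,15).
Selected 4 broadcasts.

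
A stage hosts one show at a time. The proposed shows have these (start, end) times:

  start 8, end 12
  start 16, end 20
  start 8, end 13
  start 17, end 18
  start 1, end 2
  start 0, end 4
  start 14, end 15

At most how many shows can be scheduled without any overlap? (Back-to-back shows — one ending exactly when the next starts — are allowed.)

4

Sort by end time and greedily take each interval whose start is ≥ the last chosen end.
Sorted by end: (1,2)  (0,4)  (8,12)  (8,13)  (14,15)  (17,18)  (16,20)
take (1,2); take (8,12); take (14,15); take (17,18).
Selected 4 shows.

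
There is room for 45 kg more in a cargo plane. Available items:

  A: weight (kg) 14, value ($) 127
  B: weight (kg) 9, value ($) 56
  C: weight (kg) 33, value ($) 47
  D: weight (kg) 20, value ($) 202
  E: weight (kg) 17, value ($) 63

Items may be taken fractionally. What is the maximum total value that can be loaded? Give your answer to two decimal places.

Greedy by value/weight ratio, highest first.
Ratios (sorted): D 10.10, A 9.07, B 6.22, E 3.71, C 1.42
take D (20 @ 202); take A (14 @ 127); take B (9 @ 56); take 2/17 of E → 7.41. Capacity used 45/45.
Total value = 392.41

392.41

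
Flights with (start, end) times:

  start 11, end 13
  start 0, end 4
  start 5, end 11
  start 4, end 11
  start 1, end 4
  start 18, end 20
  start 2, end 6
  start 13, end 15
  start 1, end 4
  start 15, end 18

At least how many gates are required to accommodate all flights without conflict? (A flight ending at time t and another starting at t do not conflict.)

Count concurrent intervals with a sweep; the peak is the room count.
starts: [0, 1, 1, 2, 4, 5, 11, 13, 15, 18]
ends:   [4, 4, 4, 6, 11, 11, 13, 15, 18, 20]
s0→1 s1→2 s1→3 s2→4  — peak 4.

4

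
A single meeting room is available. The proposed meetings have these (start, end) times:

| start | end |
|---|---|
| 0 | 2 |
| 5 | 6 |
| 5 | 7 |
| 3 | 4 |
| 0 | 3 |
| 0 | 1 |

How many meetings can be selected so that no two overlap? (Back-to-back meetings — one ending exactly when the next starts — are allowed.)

3

Greedy by earliest finish: after sorting by end time, pick each interval compatible with the last pick.
Sorted by end: (0,1)  (0,2)  (0,3)  (3,4)  (5,6)  (5,7)
take (0,1); skip (0,3); take (3,4); take (5,6).
Selected 3 meetings.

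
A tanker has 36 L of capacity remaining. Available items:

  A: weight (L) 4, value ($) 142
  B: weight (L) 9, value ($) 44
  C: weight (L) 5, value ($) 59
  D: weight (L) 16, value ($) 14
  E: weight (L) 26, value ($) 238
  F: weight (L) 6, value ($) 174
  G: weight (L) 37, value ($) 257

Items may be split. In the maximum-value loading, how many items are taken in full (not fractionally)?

Sort by value per unit weight and fill in that order.
Ratios (sorted): A 35.50, F 29.00, C 11.80, E 9.15, G 6.95, B 4.89, D 0.88
take A (4 @ 142); take F (6 @ 174); take C (5 @ 59); take 21/26 of E → 192.23. Capacity used 36/36.
3 item(s) taken whole; one partial (take 21/26 of E).

3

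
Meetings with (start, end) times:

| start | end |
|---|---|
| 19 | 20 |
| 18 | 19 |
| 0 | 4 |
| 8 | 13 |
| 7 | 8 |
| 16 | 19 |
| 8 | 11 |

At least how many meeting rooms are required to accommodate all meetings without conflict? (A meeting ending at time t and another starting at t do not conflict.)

2

starts: [0, 7, 8, 8, 16, 18, 19]
ends:   [4, 8, 11, 13, 19, 19, 20]
s0→1 e4→0 s7→1 e8→0 s8→1 s8→2  — peak 2.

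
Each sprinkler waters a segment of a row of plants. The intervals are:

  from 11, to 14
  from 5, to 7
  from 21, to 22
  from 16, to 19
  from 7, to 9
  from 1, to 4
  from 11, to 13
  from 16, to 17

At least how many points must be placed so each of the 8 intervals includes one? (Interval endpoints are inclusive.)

Sorted: [1,4] [5,7] [7,9] [11,13] [11,14] [16,17] [16,19] [21,22]
{[1,4]} hit by 4; {[5,7],[7,9]} hit by 7; {[11,13],[11,14]} hit by 13; {[16,17],[16,19]} hit by 17; {[21,22]} hit by 22.
Points: 4, 7, 13, 17, 22 (5 total).

5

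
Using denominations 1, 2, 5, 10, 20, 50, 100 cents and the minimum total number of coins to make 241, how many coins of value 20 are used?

Greedy: take as many of the largest coin as possible, then repeat with the remainder.
241 − 2×100→41 − 2×20→1 − 1×1→0
Count of 20: 2

2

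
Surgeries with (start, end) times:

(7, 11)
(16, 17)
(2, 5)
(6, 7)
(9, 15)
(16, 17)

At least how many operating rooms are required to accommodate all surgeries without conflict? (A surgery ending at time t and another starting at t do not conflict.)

2

The answer is the maximum number of intervals overlapping at any instant.
starts: [2, 6, 7, 9, 16, 16]
ends:   [5, 7, 11, 15, 17, 17]
s2→1 e5→0 s6→1 e7→0 s7→1 s9→2  — peak 2.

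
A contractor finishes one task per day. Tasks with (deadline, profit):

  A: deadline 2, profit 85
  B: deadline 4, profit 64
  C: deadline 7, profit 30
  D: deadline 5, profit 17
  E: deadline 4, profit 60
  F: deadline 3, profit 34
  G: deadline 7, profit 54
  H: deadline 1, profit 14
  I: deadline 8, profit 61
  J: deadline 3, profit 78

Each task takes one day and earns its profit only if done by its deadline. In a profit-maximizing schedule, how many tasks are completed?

Profit order: A=85 J=78 B=64 I=61 E=60 G=54 F=34 C=30 D=17 H=14
Assign: A→slot 2, J→slot 3, B→slot 4, I→slot 8, E→slot 1, G→slot 7, F skipped, C→slot 6, D→slot 5, H skipped.
Slots: [1:E] [2:A] [3:J] [4:B] [5:D] [6:C] [7:G] [8:I]
8 of 10 scheduled.

8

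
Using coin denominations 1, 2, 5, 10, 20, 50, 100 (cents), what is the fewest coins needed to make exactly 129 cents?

5

Greedy: take as many of the largest coin as possible, then repeat with the remainder.
129 = 1×100 + 1×20 + 1×5 + 2×2
Total coins = 1 + 1 + 1 + 2 = 5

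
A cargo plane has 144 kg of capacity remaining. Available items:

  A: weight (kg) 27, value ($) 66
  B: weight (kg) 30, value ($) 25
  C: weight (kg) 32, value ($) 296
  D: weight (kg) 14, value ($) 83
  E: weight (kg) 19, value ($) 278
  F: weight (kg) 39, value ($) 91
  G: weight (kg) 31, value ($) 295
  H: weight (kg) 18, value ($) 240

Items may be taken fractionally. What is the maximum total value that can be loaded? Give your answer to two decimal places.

1265.00

Ratios (sorted): E 14.63, H 13.33, G 9.52, C 9.25, D 5.93, A 2.44, F 2.33, B 0.83
take E (19 @ 278); take H (18 @ 240); take G (31 @ 295); take C (32 @ 296); take D (14 @ 83); take A (27 @ 66); take 3/39 of F → 7.00. Capacity used 144/144.
Total value = 1265.00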